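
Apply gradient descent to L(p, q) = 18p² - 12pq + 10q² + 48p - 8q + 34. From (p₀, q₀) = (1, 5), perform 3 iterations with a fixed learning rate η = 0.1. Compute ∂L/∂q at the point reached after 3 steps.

-270.08

∇L = (36p - 12q + 48, -12p + 20q - 8)
(p₁, q₁) = (1, 5) − 0.1·(24, 80) = (-1.4, -3)
(p₂, q₂) = (-1.4, -3) − 0.1·(33.6, -51.2) = (-4.76, 2.12)
(p₃, q₃) = (-4.76, 2.12) − 0.1·(-148.8, 91.52) = (10.12, -7.032)
∂L/∂q at (10.12, -7.032) = -270.08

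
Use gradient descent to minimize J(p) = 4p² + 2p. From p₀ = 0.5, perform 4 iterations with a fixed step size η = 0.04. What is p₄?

-0.08963968

J′(p) = 8p + 2
p₁ = 0.5 − 0.04·6 = 0.26
p₂ = 0.26 − 0.04·4.08 = 0.0968
p₃ = 0.0968 − 0.04·2.7744 = -0.014176
p₄ = -0.014176 − 0.04·1.886592 = -0.08963968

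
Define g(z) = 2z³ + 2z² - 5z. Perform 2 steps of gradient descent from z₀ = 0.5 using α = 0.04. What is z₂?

0.595136

g′(z) = 6z² + 4z - 5
z₁ = 0.5 − 0.04·(-1.5) = 0.56
z₂ = 0.56 − 0.04·(-0.8784) = 0.595136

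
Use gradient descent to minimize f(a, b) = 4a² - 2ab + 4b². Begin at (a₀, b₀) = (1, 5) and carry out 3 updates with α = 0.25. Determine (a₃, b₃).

(6.375, -7.125)

∇f = (8a - 2b, -2a + 8b)
Step 1: at (1, 5), ∇f = (-2, 38) → (1, 5) − 0.25·(-2, 38) = (1.5, -4.5)
Step 2: at (1.5, -4.5), ∇f = (21, -39) → (1.5, -4.5) − 0.25·(21, -39) = (-3.75, 5.25)
Step 3: at (-3.75, 5.25), ∇f = (-40.5, 49.5) → (-3.75, 5.25) − 0.25·(-40.5, 49.5) = (6.375, -7.125)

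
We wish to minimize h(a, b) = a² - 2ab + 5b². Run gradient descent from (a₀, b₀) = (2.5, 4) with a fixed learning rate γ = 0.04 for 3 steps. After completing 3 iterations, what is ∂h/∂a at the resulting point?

∇h = (2a - 2b, -2a + 10b)
Step 1: at (2.5, 4), ∇h = (-3, 35) → (2.5, 4) − 0.04·(-3, 35) = (2.62, 2.6)
Step 2: at (2.62, 2.6), ∇h = (0.04, 20.76) → (2.62, 2.6) − 0.04·(0.04, 20.76) = (2.6184, 1.7696)
Step 3: at (2.6184, 1.7696), ∇h = (1.6976, 12.4592) → (2.6184, 1.7696) − 0.04·(1.6976, 12.4592) = (2.550496, 1.271232)
∂h/∂a at (2.550496, 1.271232) = 2.558528

2.558528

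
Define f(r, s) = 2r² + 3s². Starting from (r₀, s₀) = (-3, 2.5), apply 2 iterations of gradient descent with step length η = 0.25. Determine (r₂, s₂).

(0, 0.625)

∇f = (4r, 6s)
(r₁, s₁) = (-3, 2.5) − 0.25·(-12, 15) = (0, -1.25)
(r₂, s₂) = (0, -1.25) − 0.25·(0, -7.5) = (0, 0.625)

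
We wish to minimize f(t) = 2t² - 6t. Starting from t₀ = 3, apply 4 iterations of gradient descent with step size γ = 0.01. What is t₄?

2.77401984

f′(t) = 4t - 6
Step 1: f′(3) = 6; t₁ = 3 − 0.01·6 = 2.94
Step 2: f′(2.94) = 5.76; t₂ = 2.94 − 0.01·5.76 = 2.8824
Step 3: f′(2.8824) = 5.5296; t₃ = 2.8824 − 0.01·5.5296 = 2.827104
Step 4: f′(2.827104) = 5.308416; t₄ = 2.827104 − 0.01·5.308416 = 2.77401984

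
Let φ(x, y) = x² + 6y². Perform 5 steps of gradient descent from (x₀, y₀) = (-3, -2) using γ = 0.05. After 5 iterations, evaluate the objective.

3.1406225433

∇φ = (2x, 12y)
Step 1: at (-3, -2), ∇φ = (-6, -24) → (-3, -2) − 0.05·(-6, -24) = (-2.7, -0.8)
Step 2: at (-2.7, -0.8), ∇φ = (-5.4, -9.6) → (-2.7, -0.8) − 0.05·(-5.4, -9.6) = (-2.43, -0.32)
Step 3: at (-2.43, -0.32), ∇φ = (-4.86, -3.84) → (-2.43, -0.32) − 0.05·(-4.86, -3.84) = (-2.187, -0.128)
Step 4: at (-2.187, -0.128), ∇φ = (-4.374, -1.536) → (-2.187, -0.128) − 0.05·(-4.374, -1.536) = (-1.9683, -0.0512)
Step 5: at (-1.9683, -0.0512), ∇φ = (-3.9366, -0.6144) → (-1.9683, -0.0512) − 0.05·(-3.9366, -0.6144) = (-1.77147, -0.02048)
φ(-1.77147, -0.02048) = 3.1406225433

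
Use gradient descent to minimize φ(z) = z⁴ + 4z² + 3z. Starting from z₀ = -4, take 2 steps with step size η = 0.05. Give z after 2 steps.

φ′(z) = 4z³ + 8z + 3
Step 1: φ′(-4) = -285; z₁ = -4 − 0.05·(-285) = 10.25
Step 2: φ′(10.25) = 4392.5625; z₂ = 10.25 − 0.05·4392.5625 = -209.378125

-209.378125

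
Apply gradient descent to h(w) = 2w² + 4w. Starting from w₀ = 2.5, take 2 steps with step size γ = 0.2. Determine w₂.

h′(w) = 4w + 4
w₁ = 2.5 − 0.2·14 = -0.3
w₂ = -0.3 − 0.2·2.8 = -0.86

-0.86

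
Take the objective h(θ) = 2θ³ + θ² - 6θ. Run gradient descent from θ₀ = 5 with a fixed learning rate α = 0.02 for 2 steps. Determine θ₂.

1.520832

h′(θ) = 6θ² + 2θ - 6
Step 1: h′(5) = 154; θ₁ = 5 − 0.02·154 = 1.92
Step 2: h′(1.92) = 19.9584; θ₂ = 1.92 − 0.02·19.9584 = 1.520832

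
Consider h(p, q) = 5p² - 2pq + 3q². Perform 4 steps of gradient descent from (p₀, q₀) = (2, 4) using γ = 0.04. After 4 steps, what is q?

1.6183808

∇h = (10p - 2q, -2p + 6q)
Step 1: at (2, 4), ∇h = (12, 20) → (2, 4) − 0.04·(12, 20) = (1.52, 3.2)
Step 2: at (1.52, 3.2), ∇h = (8.8, 16.16) → (1.52, 3.2) − 0.04·(8.8, 16.16) = (1.168, 2.5536)
Step 3: at (1.168, 2.5536), ∇h = (6.5728, 12.9856) → (1.168, 2.5536) − 0.04·(6.5728, 12.9856) = (0.905088, 2.034176)
Step 4: at (0.905088, 2.034176), ∇h = (4.982528, 10.39488) → (0.905088, 2.034176) − 0.04·(4.982528, 10.39488) = (0.70578688, 1.6183808)
q = 1.6183808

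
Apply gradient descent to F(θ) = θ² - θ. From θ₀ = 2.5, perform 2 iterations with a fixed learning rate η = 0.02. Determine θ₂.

F′(θ) = 2θ - 1
θ₁ = 2.5 − 0.02·4 = 2.42
θ₂ = 2.42 − 0.02·3.84 = 2.3432

2.3432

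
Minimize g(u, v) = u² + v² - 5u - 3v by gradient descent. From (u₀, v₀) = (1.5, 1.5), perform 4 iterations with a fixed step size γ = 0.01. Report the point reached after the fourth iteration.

(1.57763184, 1.5)

∇g = (2u - 5, 2v - 3)
(u₁, v₁) = (1.5, 1.5) − 0.01·(-2, 0) = (1.52, 1.5)
(u₂, v₂) = (1.52, 1.5) − 0.01·(-1.96, 0) = (1.5396, 1.5)
(u₃, v₃) = (1.5396, 1.5) − 0.01·(-1.9208, 0) = (1.558808, 1.5)
(u₄, v₄) = (1.558808, 1.5) − 0.01·(-1.882384, 0) = (1.57763184, 1.5)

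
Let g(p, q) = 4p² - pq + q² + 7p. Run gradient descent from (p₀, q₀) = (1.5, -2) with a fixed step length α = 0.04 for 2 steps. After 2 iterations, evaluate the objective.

∇g = (8p - q + 7, -p + 2q)
Step 1: at (1.5, -2), ∇g = (21, -5.5) → (1.5, -2) − 0.04·(21, -5.5) = (0.66, -1.78)
Step 2: at (0.66, -1.78), ∇g = (14.06, -4.22) → (0.66, -1.78) − 0.04·(14.06, -4.22) = (0.0976, -1.6112)
g(0.0976, -1.6112) = 3.4745216

3.4745216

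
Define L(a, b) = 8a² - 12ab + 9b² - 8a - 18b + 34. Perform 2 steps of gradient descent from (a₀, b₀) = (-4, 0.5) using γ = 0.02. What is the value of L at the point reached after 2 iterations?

∇L = (16a - 12b - 8, -12a + 18b - 18)
(a₁, b₁) = (-4, 0.5) − 0.02·(-78, 39) = (-2.44, -0.28)
(a₂, b₂) = (-2.44, -0.28) − 0.02·(-43.68, 6.24) = (-1.5664, -0.4048)
L(-1.5664, -0.4048) = 67.3122944

67.3122944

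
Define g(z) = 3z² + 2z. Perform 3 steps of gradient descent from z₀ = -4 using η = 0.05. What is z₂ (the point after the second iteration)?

g′(z) = 6z + 2
z₁ = -4 − 0.05·(-22) = -2.9
z₂ = -2.9 − 0.05·(-15.4) = -2.13

-2.13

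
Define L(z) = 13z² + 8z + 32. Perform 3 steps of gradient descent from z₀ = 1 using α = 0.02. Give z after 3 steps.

-0.163072

L′(z) = 26z + 8
z₁ = 1 − 0.02·34 = 0.32
z₂ = 0.32 − 0.02·16.32 = -0.0064
z₃ = -0.0064 − 0.02·7.8336 = -0.163072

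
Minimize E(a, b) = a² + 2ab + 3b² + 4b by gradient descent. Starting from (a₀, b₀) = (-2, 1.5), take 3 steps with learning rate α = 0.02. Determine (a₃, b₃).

∇E = (2a + 2b, 2a + 6b + 4)
Step 1: at (-2, 1.5), ∇E = (-1, 9) → (-2, 1.5) − 0.02·(-1, 9) = (-1.98, 1.32)
Step 2: at (-1.98, 1.32), ∇E = (-1.32, 7.96) → (-1.98, 1.32) − 0.02·(-1.32, 7.96) = (-1.9536, 1.1608)
Step 3: at (-1.9536, 1.1608), ∇E = (-1.5856, 7.0576) → (-1.9536, 1.1608) − 0.02·(-1.5856, 7.0576) = (-1.921888, 1.019648)

(-1.921888, 1.019648)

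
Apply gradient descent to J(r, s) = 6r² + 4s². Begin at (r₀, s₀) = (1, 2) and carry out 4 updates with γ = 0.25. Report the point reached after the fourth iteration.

∇J = (12r, 8s)
(r₁, s₁) = (1, 2) − 0.25·(12, 16) = (-2, -2)
(r₂, s₂) = (-2, -2) − 0.25·(-24, -16) = (4, 2)
(r₃, s₃) = (4, 2) − 0.25·(48, 16) = (-8, -2)
(r₄, s₄) = (-8, -2) − 0.25·(-96, -16) = (16, 2)

(16, 2)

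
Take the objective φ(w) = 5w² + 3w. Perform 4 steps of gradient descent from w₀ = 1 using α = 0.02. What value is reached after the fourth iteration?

0.23248

φ′(w) = 10w + 3
Step 1: φ′(1) = 13; w₁ = 1 − 0.02·13 = 0.74
Step 2: φ′(0.74) = 10.4; w₂ = 0.74 − 0.02·10.4 = 0.532
Step 3: φ′(0.532) = 8.32; w₃ = 0.532 − 0.02·8.32 = 0.3656
Step 4: φ′(0.3656) = 6.656; w₄ = 0.3656 − 0.02·6.656 = 0.23248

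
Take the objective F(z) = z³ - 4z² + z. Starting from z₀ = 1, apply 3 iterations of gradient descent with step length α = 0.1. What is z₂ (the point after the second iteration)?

F′(z) = 3z² - 8z + 1
z₁ = 1 − 0.1·(-4) = 1.4
z₂ = 1.4 − 0.1·(-4.32) = 1.832

1.832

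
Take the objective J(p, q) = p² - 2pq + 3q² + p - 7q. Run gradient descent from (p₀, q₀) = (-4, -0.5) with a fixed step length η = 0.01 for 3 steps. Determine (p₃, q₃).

(-3.822384, -0.440016)

∇J = (2p - 2q + 1, -2p + 6q - 7)
(p₁, q₁) = (-4, -0.5) − 0.01·(-6, -2) = (-3.94, -0.48)
(p₂, q₂) = (-3.94, -0.48) − 0.01·(-5.92, -2) = (-3.8808, -0.46)
(p₃, q₃) = (-3.8808, -0.46) − 0.01·(-5.8416, -1.9984) = (-3.822384, -0.440016)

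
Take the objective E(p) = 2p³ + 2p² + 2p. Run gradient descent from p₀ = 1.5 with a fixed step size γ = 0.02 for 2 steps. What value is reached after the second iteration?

0.807012

E′(p) = 6p² + 4p + 2
p₁ = 1.5 − 0.02·21.5 = 1.07
p₂ = 1.07 − 0.02·13.1494 = 0.807012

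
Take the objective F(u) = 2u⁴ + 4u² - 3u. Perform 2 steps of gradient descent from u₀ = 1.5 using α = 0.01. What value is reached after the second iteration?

F′(u) = 8u³ + 8u - 3
u₁ = 1.5 − 0.01·36 = 1.14
u₂ = 1.14 − 0.01·17.972352 = 0.96027648

0.96027648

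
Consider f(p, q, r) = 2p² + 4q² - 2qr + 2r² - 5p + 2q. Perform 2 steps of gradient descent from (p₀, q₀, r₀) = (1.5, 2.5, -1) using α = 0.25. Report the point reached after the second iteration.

∇f = (4p - 5, 8q - 2r + 2, -2q + 4r)
(p₁, q₁, r₁) = (1.5, 2.5, -1) − 0.25·(1, 24, -9) = (1.25, -3.5, 1.25)
(p₂, q₂, r₂) = (1.25, -3.5, 1.25) − 0.25·(0, -28.5, 12) = (1.25, 3.625, -1.75)

(1.25, 3.625, -1.75)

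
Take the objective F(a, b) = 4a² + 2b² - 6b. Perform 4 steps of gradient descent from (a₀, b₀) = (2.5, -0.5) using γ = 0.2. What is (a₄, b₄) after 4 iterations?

∇F = (8a, 4b - 6)
(a₁, b₁) = (2.5, -0.5) − 0.2·(20, -8) = (-1.5, 1.1)
(a₂, b₂) = (-1.5, 1.1) − 0.2·(-12, -1.6) = (0.9, 1.42)
(a₃, b₃) = (0.9, 1.42) − 0.2·(7.2, -0.32) = (-0.54, 1.484)
(a₄, b₄) = (-0.54, 1.484) − 0.2·(-4.32, -0.064) = (0.324, 1.4968)

(0.324, 1.4968)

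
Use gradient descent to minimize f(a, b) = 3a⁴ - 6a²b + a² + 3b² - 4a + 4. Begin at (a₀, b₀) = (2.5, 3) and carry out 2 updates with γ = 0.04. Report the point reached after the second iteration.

∇f = (12a³ - 12ab + 2a - 4, -6a² + 6b)
Step 1: at (2.5, 3), ∇f = (98.5, -19.5) → (2.5, 3) − 0.04·(98.5, -19.5) = (-1.44, 3.78)
Step 2: at (-1.44, 3.78), ∇f = (22.606592, 10.2384) → (-1.44, 3.78) − 0.04·(22.606592, 10.2384) = (-2.34426368, 3.370464)

(-2.34426368, 3.370464)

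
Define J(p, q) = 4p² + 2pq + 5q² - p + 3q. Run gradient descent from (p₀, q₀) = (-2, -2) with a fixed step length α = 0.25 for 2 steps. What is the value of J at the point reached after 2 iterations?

∇J = (8p + 2q - 1, 2p + 10q + 3)
Step 1: at (-2, -2), ∇J = (-21, -21) → (-2, -2) − 0.25·(-21, -21) = (3.25, 3.25)
Step 2: at (3.25, 3.25), ∇J = (31.5, 42) → (3.25, 3.25) − 0.25·(31.5, 42) = (-4.625, -7.25)
J(-4.625, -7.25) = 398.3125

398.3125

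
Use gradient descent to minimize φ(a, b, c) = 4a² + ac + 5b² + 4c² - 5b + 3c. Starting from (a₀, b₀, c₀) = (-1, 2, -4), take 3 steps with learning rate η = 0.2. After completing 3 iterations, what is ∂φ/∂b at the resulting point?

∇φ = (8a + c, 10b - 5, a + 8c + 3)
(a₁, b₁, c₁) = (-1, 2, -4) − 0.2·(-12, 15, -30) = (1.4, -1, 2)
(a₂, b₂, c₂) = (1.4, -1, 2) − 0.2·(13.2, -15, 20.4) = (-1.24, 2, -2.08)
(a₃, b₃, c₃) = (-1.24, 2, -2.08) − 0.2·(-12, 15, -14.88) = (1.16, -1, 0.896)
∂φ/∂b at (1.16, -1, 0.896) = -15

-15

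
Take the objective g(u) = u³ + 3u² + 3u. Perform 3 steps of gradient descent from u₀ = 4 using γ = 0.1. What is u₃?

g′(u) = 3u² + 6u + 3
u₁ = 4 − 0.1·75 = -3.5
u₂ = -3.5 − 0.1·18.75 = -5.375
u₃ = -5.375 − 0.1·57.421875 = -11.1171875

-11.1171875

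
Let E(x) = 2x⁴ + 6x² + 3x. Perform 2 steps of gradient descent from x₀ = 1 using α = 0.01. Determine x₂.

0.61107736

E′(x) = 8x³ + 12x + 3
Step 1: E′(1) = 23; x₁ = 1 − 0.01·23 = 0.77
Step 2: E′(0.77) = 15.892264; x₂ = 0.77 − 0.01·15.892264 = 0.61107736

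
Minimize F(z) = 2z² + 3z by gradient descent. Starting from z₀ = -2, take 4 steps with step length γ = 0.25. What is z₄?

-0.75

F′(z) = 4z + 3
Step 1: F′(-2) = -5; z₁ = -2 − 0.25·(-5) = -0.75
Step 2: F′(-0.75) = 0; z₂ = -0.75 − 0.25·0 = -0.75
Step 3: F′(-0.75) = 0; z₃ = -0.75 − 0.25·0 = -0.75
Step 4: F′(-0.75) = 0; z₄ = -0.75 − 0.25·0 = -0.75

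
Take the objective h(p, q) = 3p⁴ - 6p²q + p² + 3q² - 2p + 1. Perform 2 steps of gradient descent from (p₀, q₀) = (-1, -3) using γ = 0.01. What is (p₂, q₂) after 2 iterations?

∇h = (12p³ - 12pq + 2p - 2, -6p² + 6q)
Step 1: at (-1, -3), ∇h = (-52, -24) → (-1, -3) − 0.01·(-52, -24) = (-0.48, -2.76)
Step 2: at (-0.48, -2.76), ∇h = (-20.184704, -17.9424) → (-0.48, -2.76) − 0.01·(-20.184704, -17.9424) = (-0.27815296, -2.580576)

(-0.27815296, -2.580576)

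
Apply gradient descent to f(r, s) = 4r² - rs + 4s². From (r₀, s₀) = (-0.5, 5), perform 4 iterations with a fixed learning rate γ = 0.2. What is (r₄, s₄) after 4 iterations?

(-1.0688, 1.184)

∇f = (8r - s, -r + 8s)
(r₁, s₁) = (-0.5, 5) − 0.2·(-9, 40.5) = (1.3, -3.1)
(r₂, s₂) = (1.3, -3.1) − 0.2·(13.5, -26.1) = (-1.4, 2.12)
(r₃, s₃) = (-1.4, 2.12) − 0.2·(-13.32, 18.36) = (1.264, -1.552)
(r₄, s₄) = (1.264, -1.552) − 0.2·(11.664, -13.68) = (-1.0688, 1.184)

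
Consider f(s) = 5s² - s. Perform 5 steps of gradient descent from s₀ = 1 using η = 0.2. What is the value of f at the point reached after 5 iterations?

f′(s) = 10s - 1
Step 1: f′(1) = 9; s₁ = 1 − 0.2·9 = -0.8
Step 2: f′(-0.8) = -9; s₂ = -0.8 − 0.2·(-9) = 1
Step 3: f′(1) = 9; s₃ = 1 − 0.2·9 = -0.8
Step 4: f′(-0.8) = -9; s₄ = -0.8 − 0.2·(-9) = 1
Step 5: f′(1) = 9; s₅ = 1 − 0.2·9 = -0.8
f(-0.8) = 4

4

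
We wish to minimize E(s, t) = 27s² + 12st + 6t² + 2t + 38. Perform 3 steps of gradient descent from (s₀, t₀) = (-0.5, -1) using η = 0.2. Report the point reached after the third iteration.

∇E = (54s + 12t, 12s + 12t + 2)
(s₁, t₁) = (-0.5, -1) − 0.2·(-39, -16) = (7.3, 2.2)
(s₂, t₂) = (7.3, 2.2) − 0.2·(420.6, 116) = (-76.82, -21)
(s₃, t₃) = (-76.82, -21) − 0.2·(-4400.28, -1171.84) = (803.236, 213.368)

(803.236, 213.368)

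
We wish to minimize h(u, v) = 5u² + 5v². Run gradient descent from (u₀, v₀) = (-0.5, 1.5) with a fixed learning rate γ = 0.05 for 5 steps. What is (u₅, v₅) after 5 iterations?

∇h = (10u, 10v)
(u₁, v₁) = (-0.5, 1.5) − 0.05·(-5, 15) = (-0.25, 0.75)
(u₂, v₂) = (-0.25, 0.75) − 0.05·(-2.5, 7.5) = (-0.125, 0.375)
(u₃, v₃) = (-0.125, 0.375) − 0.05·(-1.25, 3.75) = (-0.0625, 0.1875)
(u₄, v₄) = (-0.0625, 0.1875) − 0.05·(-0.625, 1.875) = (-0.03125, 0.09375)
(u₅, v₅) = (-0.03125, 0.09375) − 0.05·(-0.3125, 0.9375) = (-0.015625, 0.046875)

(-0.015625, 0.046875)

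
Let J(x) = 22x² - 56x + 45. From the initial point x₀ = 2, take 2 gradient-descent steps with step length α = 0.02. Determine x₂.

J′(x) = 44x - 56
x₁ = 2 − 0.02·32 = 1.36
x₂ = 1.36 − 0.02·3.84 = 1.2832

1.2832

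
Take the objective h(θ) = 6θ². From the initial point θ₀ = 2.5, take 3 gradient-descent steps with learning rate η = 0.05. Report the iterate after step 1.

h′(θ) = 12θ
θ₁ = 2.5 − 0.05·30 = 1

1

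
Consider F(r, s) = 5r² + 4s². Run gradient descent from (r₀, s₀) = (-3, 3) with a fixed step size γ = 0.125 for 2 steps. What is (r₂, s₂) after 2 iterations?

∇F = (10r, 8s)
Step 1: at (-3, 3), ∇F = (-30, 24) → (-3, 3) − 0.125·(-30, 24) = (0.75, 0)
Step 2: at (0.75, 0), ∇F = (7.5, 0) → (0.75, 0) − 0.125·(7.5, 0) = (-0.1875, 0)

(-0.1875, 0)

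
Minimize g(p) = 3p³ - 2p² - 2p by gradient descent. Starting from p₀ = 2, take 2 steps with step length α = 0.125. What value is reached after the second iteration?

-3.3828125

g′(p) = 9p² - 4p - 2
Step 1: g′(2) = 26; p₁ = 2 − 0.125·26 = -1.25
Step 2: g′(-1.25) = 17.0625; p₂ = -1.25 − 0.125·17.0625 = -3.3828125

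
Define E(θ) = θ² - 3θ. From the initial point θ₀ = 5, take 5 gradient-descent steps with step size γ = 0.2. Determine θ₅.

1.77216

E′(θ) = 2θ - 3
Step 1: E′(5) = 7; θ₁ = 5 − 0.2·7 = 3.6
Step 2: E′(3.6) = 4.2; θ₂ = 3.6 − 0.2·4.2 = 2.76
Step 3: E′(2.76) = 2.52; θ₃ = 2.76 − 0.2·2.52 = 2.256
Step 4: E′(2.256) = 1.512; θ₄ = 2.256 − 0.2·1.512 = 1.9536
Step 5: E′(1.9536) = 0.9072; θ₅ = 1.9536 − 0.2·0.9072 = 1.77216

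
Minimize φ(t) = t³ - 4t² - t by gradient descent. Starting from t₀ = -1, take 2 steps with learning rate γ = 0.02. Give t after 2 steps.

-1.4584

φ′(t) = 3t² - 8t - 1
Step 1: φ′(-1) = 10; t₁ = -1 − 0.02·10 = -1.2
Step 2: φ′(-1.2) = 12.92; t₂ = -1.2 − 0.02·12.92 = -1.4584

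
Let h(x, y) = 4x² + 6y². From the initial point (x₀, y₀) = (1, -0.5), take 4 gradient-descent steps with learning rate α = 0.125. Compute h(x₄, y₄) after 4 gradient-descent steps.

0.005859375

∇h = (8x, 12y)
(x₁, y₁) = (1, -0.5) − 0.125·(8, -6) = (0, 0.25)
(x₂, y₂) = (0, 0.25) − 0.125·(0, 3) = (0, -0.125)
(x₃, y₃) = (0, -0.125) − 0.125·(0, -1.5) = (0, 0.0625)
(x₄, y₄) = (0, 0.0625) − 0.125·(0, 0.75) = (0, -0.03125)
h(0, -0.03125) = 0.005859375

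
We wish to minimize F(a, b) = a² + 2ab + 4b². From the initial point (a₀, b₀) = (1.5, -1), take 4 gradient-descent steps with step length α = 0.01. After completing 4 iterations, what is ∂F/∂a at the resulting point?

∇F = (2a + 2b, 2a + 8b)
Step 1: at (1.5, -1), ∇F = (1, -5) → (1.5, -1) − 0.01·(1, -5) = (1.49, -0.95)
Step 2: at (1.49, -0.95), ∇F = (1.08, -4.62) → (1.49, -0.95) − 0.01·(1.08, -4.62) = (1.4792, -0.9038)
Step 3: at (1.4792, -0.9038), ∇F = (1.1508, -4.272) → (1.4792, -0.9038) − 0.01·(1.1508, -4.272) = (1.467692, -0.86108)
Step 4: at (1.467692, -0.86108), ∇F = (1.213224, -3.953256) → (1.467692, -0.86108) − 0.01·(1.213224, -3.953256) = (1.45555976, -0.82154744)
∂F/∂a at (1.45555976, -0.82154744) = 1.26802464

1.26802464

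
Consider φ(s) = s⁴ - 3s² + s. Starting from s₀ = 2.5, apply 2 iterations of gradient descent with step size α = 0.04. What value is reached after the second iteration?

φ′(s) = 4s³ - 6s + 1
s₁ = 2.5 − 0.04·48.5 = 0.56
s₂ = 0.56 − 0.04·(-1.657536) = 0.62630144

0.62630144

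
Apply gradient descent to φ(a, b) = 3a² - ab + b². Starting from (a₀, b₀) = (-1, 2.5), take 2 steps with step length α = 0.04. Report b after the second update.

2.0528

∇φ = (6a - b, -a + 2b)
Step 1: at (-1, 2.5), ∇φ = (-8.5, 6) → (-1, 2.5) − 0.04·(-8.5, 6) = (-0.66, 2.26)
Step 2: at (-0.66, 2.26), ∇φ = (-6.22, 5.18) → (-0.66, 2.26) − 0.04·(-6.22, 5.18) = (-0.4112, 2.0528)
b = 2.0528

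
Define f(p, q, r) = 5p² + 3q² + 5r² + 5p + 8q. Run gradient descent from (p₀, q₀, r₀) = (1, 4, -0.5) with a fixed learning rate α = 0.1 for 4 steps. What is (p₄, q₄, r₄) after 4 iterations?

∇f = (10p + 5, 6q + 8, 10r)
Step 1: at (1, 4, -0.5), ∇f = (15, 32, -5) → (1, 4, -0.5) − 0.1·(15, 32, -5) = (-0.5, 0.8, 0)
Step 2: at (-0.5, 0.8, 0), ∇f = (0, 12.8, 0) → (-0.5, 0.8, 0) − 0.1·(0, 12.8, 0) = (-0.5, -0.48, 0)
Step 3: at (-0.5, -0.48, 0), ∇f = (0, 5.12, 0) → (-0.5, -0.48, 0) − 0.1·(0, 5.12, 0) = (-0.5, -0.992, 0)
Step 4: at (-0.5, -0.992, 0), ∇f = (0, 2.048, 0) → (-0.5, -0.992, 0) − 0.1·(0, 2.048, 0) = (-0.5, -1.1968, 0)

(-0.5, -1.1968, 0)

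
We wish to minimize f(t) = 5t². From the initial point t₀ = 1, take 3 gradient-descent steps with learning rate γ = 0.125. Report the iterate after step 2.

f′(t) = 10t
t₁ = 1 − 0.125·10 = -0.25
t₂ = -0.25 − 0.125·(-2.5) = 0.0625

0.0625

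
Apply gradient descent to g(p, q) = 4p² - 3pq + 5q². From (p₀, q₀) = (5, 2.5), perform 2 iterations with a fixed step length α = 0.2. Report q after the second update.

-1.4

∇g = (8p - 3q, -3p + 10q)
(p₁, q₁) = (5, 2.5) − 0.2·(32.5, 10) = (-1.5, 0.5)
(p₂, q₂) = (-1.5, 0.5) − 0.2·(-13.5, 9.5) = (1.2, -1.4)
q = -1.4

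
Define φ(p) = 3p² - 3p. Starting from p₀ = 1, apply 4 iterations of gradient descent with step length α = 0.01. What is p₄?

φ′(p) = 6p - 3
Step 1: φ′(1) = 3; p₁ = 1 − 0.01·3 = 0.97
Step 2: φ′(0.97) = 2.82; p₂ = 0.97 − 0.01·2.82 = 0.9418
Step 3: φ′(0.9418) = 2.6508; p₃ = 0.9418 − 0.01·2.6508 = 0.915292
Step 4: φ′(0.915292) = 2.491752; p₄ = 0.915292 − 0.01·2.491752 = 0.89037448

0.89037448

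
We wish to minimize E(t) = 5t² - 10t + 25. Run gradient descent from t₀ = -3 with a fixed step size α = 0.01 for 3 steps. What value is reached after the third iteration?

-1.916

E′(t) = 10t - 10
t₁ = -3 − 0.01·(-40) = -2.6
t₂ = -2.6 − 0.01·(-36) = -2.24
t₃ = -2.24 − 0.01·(-32.4) = -1.916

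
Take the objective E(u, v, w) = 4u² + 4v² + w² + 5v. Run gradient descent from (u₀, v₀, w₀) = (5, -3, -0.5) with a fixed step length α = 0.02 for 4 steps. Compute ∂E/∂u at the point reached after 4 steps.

19.9148544

∇E = (8u, 8v + 5, 2w)
Step 1: at (5, -3, -0.5), ∇E = (40, -19, -1) → (5, -3, -0.5) − 0.02·(40, -19, -1) = (4.2, -2.62, -0.48)
Step 2: at (4.2, -2.62, -0.48), ∇E = (33.6, -15.96, -0.96) → (4.2, -2.62, -0.48) − 0.02·(33.6, -15.96, -0.96) = (3.528, -2.3008, -0.4608)
Step 3: at (3.528, -2.3008, -0.4608), ∇E = (28.224, -13.4064, -0.9216) → (3.528, -2.3008, -0.4608) − 0.02·(28.224, -13.4064, -0.9216) = (2.96352, -2.032672, -0.442368)
Step 4: at (2.96352, -2.032672, -0.442368), ∇E = (23.70816, -11.261376, -0.884736) → (2.96352, -2.032672, -0.442368) − 0.02·(23.70816, -11.261376, -0.884736) = (2.4893568, -1.80744448, -0.42467328)
∂E/∂u at (2.4893568, -1.80744448, -0.42467328) = 19.9148544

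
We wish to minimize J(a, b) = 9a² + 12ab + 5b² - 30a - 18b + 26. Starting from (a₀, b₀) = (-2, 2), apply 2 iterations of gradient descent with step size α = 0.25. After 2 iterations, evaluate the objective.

∇J = (18a + 12b - 30, 12a + 10b - 18)
Step 1: at (-2, 2), ∇J = (-42, -22) → (-2, 2) − 0.25·(-42, -22) = (8.5, 7.5)
Step 2: at (8.5, 7.5), ∇J = (213, 159) → (8.5, 7.5) − 0.25·(213, 159) = (-44.75, -32.25)
J(-44.75, -32.25) = 42490.625

42490.625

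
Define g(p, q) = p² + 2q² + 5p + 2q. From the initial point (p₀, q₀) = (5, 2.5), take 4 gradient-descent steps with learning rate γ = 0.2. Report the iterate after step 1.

(2, 0.1)

∇g = (2p + 5, 4q + 2)
Step 1: at (5, 2.5), ∇g = (15, 12) → (5, 2.5) − 0.2·(15, 12) = (2, 0.1)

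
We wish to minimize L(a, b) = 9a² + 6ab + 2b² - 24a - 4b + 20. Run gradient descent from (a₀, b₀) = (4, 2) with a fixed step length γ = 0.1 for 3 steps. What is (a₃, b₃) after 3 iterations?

∇L = (18a + 6b - 24, 6a + 4b - 4)
Step 1: at (4, 2), ∇L = (60, 28) → (4, 2) − 0.1·(60, 28) = (-2, -0.8)
Step 2: at (-2, -0.8), ∇L = (-64.8, -19.2) → (-2, -0.8) − 0.1·(-64.8, -19.2) = (4.48, 1.12)
Step 3: at (4.48, 1.12), ∇L = (63.36, 27.36) → (4.48, 1.12) − 0.1·(63.36, 27.36) = (-1.856, -1.616)

(-1.856, -1.616)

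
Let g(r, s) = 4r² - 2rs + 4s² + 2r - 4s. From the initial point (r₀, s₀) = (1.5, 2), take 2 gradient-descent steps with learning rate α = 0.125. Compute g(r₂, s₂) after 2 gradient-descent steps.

-1.0078125

∇g = (8r - 2s + 2, -2r + 8s - 4)
(r₁, s₁) = (1.5, 2) − 0.125·(10, 9) = (0.25, 0.875)
(r₂, s₂) = (0.25, 0.875) − 0.125·(2.25, 2.5) = (-0.03125, 0.5625)
g(-0.03125, 0.5625) = -1.0078125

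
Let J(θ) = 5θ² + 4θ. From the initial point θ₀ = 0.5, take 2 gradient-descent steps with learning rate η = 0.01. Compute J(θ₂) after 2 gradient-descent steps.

1.857205

J′(θ) = 10θ + 4
θ₁ = 0.5 − 0.01·9 = 0.41
θ₂ = 0.41 − 0.01·8.1 = 0.329
J(0.329) = 1.857205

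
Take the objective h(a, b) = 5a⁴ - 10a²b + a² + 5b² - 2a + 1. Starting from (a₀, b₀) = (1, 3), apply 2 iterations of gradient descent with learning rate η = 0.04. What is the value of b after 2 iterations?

4.024

∇h = (20a³ - 20ab + 2a - 2, -10a² + 10b)
Step 1: at (1, 3), ∇h = (-40, 20) → (1, 3) − 0.04·(-40, 20) = (2.6, 2.2)
Step 2: at (2.6, 2.2), ∇h = (240.32, -45.6) → (2.6, 2.2) − 0.04·(240.32, -45.6) = (-7.0128, 4.024)
b = 4.024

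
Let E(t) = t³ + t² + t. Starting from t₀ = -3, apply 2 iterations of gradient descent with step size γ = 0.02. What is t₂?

E′(t) = 3t² + 2t + 1
Step 1: E′(-3) = 22; t₁ = -3 − 0.02·22 = -3.44
Step 2: E′(-3.44) = 29.6208; t₂ = -3.44 − 0.02·29.6208 = -4.032416

-4.032416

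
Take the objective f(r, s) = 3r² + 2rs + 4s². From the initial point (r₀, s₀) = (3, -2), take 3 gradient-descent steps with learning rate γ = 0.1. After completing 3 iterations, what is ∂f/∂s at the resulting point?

-1.296

∇f = (6r + 2s, 2r + 8s)
Step 1: at (3, -2), ∇f = (14, -10) → (3, -2) − 0.1·(14, -10) = (1.6, -1)
Step 2: at (1.6, -1), ∇f = (7.6, -4.8) → (1.6, -1) − 0.1·(7.6, -4.8) = (0.84, -0.52)
Step 3: at (0.84, -0.52), ∇f = (4, -2.48) → (0.84, -0.52) − 0.1·(4, -2.48) = (0.44, -0.272)
∂f/∂s at (0.44, -0.272) = -1.296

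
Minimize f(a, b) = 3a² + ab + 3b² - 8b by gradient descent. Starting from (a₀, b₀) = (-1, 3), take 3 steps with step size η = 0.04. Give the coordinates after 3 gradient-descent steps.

(-0.683008, 2.145792)

∇f = (6a + b, a + 6b - 8)
(a₁, b₁) = (-1, 3) − 0.04·(-3, 9) = (-0.88, 2.64)
(a₂, b₂) = (-0.88, 2.64) − 0.04·(-2.64, 6.96) = (-0.7744, 2.3616)
(a₃, b₃) = (-0.7744, 2.3616) − 0.04·(-2.2848, 5.3952) = (-0.683008, 2.145792)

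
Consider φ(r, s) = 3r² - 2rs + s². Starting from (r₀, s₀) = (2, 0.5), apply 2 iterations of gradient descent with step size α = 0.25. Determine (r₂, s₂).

(1, 0.25)

∇φ = (6r - 2s, -2r + 2s)
(r₁, s₁) = (2, 0.5) − 0.25·(11, -3) = (-0.75, 1.25)
(r₂, s₂) = (-0.75, 1.25) − 0.25·(-7, 4) = (1, 0.25)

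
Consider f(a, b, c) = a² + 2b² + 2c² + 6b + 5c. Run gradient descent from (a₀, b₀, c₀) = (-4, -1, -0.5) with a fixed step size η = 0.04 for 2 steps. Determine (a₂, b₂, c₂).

∇f = (2a, 4b + 6, 4c + 5)
(a₁, b₁, c₁) = (-4, -1, -0.5) − 0.04·(-8, 2, 3) = (-3.68, -1.08, -0.62)
(a₂, b₂, c₂) = (-3.68, -1.08, -0.62) − 0.04·(-7.36, 1.68, 2.52) = (-3.3856, -1.1472, -0.7208)

(-3.3856, -1.1472, -0.7208)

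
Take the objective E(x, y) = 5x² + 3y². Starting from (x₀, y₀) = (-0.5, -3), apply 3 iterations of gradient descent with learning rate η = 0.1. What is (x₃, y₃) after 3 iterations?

∇E = (10x, 6y)
Step 1: at (-0.5, -3), ∇E = (-5, -18) → (-0.5, -3) − 0.1·(-5, -18) = (0, -1.2)
Step 2: at (0, -1.2), ∇E = (0, -7.2) → (0, -1.2) − 0.1·(0, -7.2) = (0, -0.48)
Step 3: at (0, -0.48), ∇E = (0, -2.88) → (0, -0.48) − 0.1·(0, -2.88) = (0, -0.192)

(0, -0.192)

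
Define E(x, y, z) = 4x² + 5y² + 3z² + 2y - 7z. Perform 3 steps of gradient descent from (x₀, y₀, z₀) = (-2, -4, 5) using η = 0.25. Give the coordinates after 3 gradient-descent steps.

(2, 12.625, 0.6875)

∇E = (8x, 10y + 2, 6z - 7)
Step 1: at (-2, -4, 5), ∇E = (-16, -38, 23) → (-2, -4, 5) − 0.25·(-16, -38, 23) = (2, 5.5, -0.75)
Step 2: at (2, 5.5, -0.75), ∇E = (16, 57, -11.5) → (2, 5.5, -0.75) − 0.25·(16, 57, -11.5) = (-2, -8.75, 2.125)
Step 3: at (-2, -8.75, 2.125), ∇E = (-16, -85.5, 5.75) → (-2, -8.75, 2.125) − 0.25·(-16, -85.5, 5.75) = (2, 12.625, 0.6875)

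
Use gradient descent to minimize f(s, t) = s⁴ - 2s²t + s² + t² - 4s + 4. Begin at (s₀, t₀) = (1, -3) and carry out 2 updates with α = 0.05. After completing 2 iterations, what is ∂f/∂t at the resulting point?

-4.85246792

∇f = (4s³ - 4st + 2s - 4, -2s² + 2t)
Step 1: at (1, -3), ∇f = (14, -8) → (1, -3) − 0.05·(14, -8) = (0.3, -2.6)
Step 2: at (0.3, -2.6), ∇f = (-0.172, -5.38) → (0.3, -2.6) − 0.05·(-0.172, -5.38) = (0.3086, -2.331)
∂f/∂t at (0.3086, -2.331) = -4.85246792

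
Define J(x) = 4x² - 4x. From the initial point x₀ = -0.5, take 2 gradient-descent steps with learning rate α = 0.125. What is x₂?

J′(x) = 8x - 4
Step 1: J′(-0.5) = -8; x₁ = -0.5 − 0.125·(-8) = 0.5
Step 2: J′(0.5) = 0; x₂ = 0.5 − 0.125·0 = 0.5

0.5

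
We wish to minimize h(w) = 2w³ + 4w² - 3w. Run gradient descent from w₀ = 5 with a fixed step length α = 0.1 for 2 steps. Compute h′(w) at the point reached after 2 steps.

78501.105496

h′(w) = 6w² + 8w - 3
Step 1: h′(5) = 187; w₁ = 5 − 0.1·187 = -13.7
Step 2: h′(-13.7) = 1013.54; w₂ = -13.7 − 0.1·1013.54 = -115.054
h′(w) at (-115.054) = 78501.105496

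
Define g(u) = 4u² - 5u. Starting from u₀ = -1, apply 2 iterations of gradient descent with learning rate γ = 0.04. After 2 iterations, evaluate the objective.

0.69590784

g′(u) = 8u - 5
u₁ = -1 − 0.04·(-13) = -0.48
u₂ = -0.48 − 0.04·(-8.84) = -0.1264
g(-0.1264) = 0.69590784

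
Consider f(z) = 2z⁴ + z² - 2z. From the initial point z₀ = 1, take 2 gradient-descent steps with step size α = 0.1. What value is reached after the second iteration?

0.3536

f′(z) = 8z³ + 2z - 2
z₁ = 1 − 0.1·8 = 0.2
z₂ = 0.2 − 0.1·(-1.536) = 0.3536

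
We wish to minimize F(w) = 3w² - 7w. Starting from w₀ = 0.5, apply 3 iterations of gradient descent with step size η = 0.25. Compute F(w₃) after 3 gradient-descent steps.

F′(w) = 6w - 7
w₁ = 0.5 − 0.25·(-4) = 1.5
w₂ = 1.5 − 0.25·2 = 1
w₃ = 1 − 0.25·(-1) = 1.25
F(1.25) = -4.0625

-4.0625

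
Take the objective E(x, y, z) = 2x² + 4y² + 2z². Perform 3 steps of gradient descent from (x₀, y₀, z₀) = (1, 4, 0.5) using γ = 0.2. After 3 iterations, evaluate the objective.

2.986144

∇E = (4x, 8y, 4z)
(x₁, y₁, z₁) = (1, 4, 0.5) − 0.2·(4, 32, 2) = (0.2, -2.4, 0.1)
(x₂, y₂, z₂) = (0.2, -2.4, 0.1) − 0.2·(0.8, -19.2, 0.4) = (0.04, 1.44, 0.02)
(x₃, y₃, z₃) = (0.04, 1.44, 0.02) − 0.2·(0.16, 11.52, 0.08) = (0.008, -0.864, 0.004)
E(0.008, -0.864, 0.004) = 2.986144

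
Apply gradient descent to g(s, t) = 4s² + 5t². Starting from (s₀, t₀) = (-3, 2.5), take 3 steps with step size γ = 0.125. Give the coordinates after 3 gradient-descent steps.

(0, -0.0390625)

∇g = (8s, 10t)
Step 1: at (-3, 2.5), ∇g = (-24, 25) → (-3, 2.5) − 0.125·(-24, 25) = (0, -0.625)
Step 2: at (0, -0.625), ∇g = (0, -6.25) → (0, -0.625) − 0.125·(0, -6.25) = (0, 0.15625)
Step 3: at (0, 0.15625), ∇g = (0, 1.5625) → (0, 0.15625) − 0.125·(0, 1.5625) = (0, -0.0390625)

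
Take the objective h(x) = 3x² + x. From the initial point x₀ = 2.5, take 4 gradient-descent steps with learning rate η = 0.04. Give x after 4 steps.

0.72299136

h′(x) = 6x + 1
Step 1: h′(2.5) = 16; x₁ = 2.5 − 0.04·16 = 1.86
Step 2: h′(1.86) = 12.16; x₂ = 1.86 − 0.04·12.16 = 1.3736
Step 3: h′(1.3736) = 9.2416; x₃ = 1.3736 − 0.04·9.2416 = 1.003936
Step 4: h′(1.003936) = 7.023616; x₄ = 1.003936 − 0.04·7.023616 = 0.72299136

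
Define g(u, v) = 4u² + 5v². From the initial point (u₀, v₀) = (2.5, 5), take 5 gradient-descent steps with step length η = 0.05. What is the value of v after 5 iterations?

∇g = (8u, 10v)
Step 1: at (2.5, 5), ∇g = (20, 50) → (2.5, 5) − 0.05·(20, 50) = (1.5, 2.5)
Step 2: at (1.5, 2.5), ∇g = (12, 25) → (1.5, 2.5) − 0.05·(12, 25) = (0.9, 1.25)
Step 3: at (0.9, 1.25), ∇g = (7.2, 12.5) → (0.9, 1.25) − 0.05·(7.2, 12.5) = (0.54, 0.625)
Step 4: at (0.54, 0.625), ∇g = (4.32, 6.25) → (0.54, 0.625) − 0.05·(4.32, 6.25) = (0.324, 0.3125)
Step 5: at (0.324, 0.3125), ∇g = (2.592, 3.125) → (0.324, 0.3125) − 0.05·(2.592, 3.125) = (0.1944, 0.15625)
v = 0.15625

0.15625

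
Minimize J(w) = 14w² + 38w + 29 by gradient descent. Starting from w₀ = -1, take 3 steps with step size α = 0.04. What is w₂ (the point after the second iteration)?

J′(w) = 28w + 38
w₁ = -1 − 0.04·10 = -1.4
w₂ = -1.4 − 0.04·(-1.2) = -1.352

-1.352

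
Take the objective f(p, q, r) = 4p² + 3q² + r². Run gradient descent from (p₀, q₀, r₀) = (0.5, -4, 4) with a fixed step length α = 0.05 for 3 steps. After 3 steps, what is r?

2.916

∇f = (8p, 6q, 2r)
(p₁, q₁, r₁) = (0.5, -4, 4) − 0.05·(4, -24, 8) = (0.3, -2.8, 3.6)
(p₂, q₂, r₂) = (0.3, -2.8, 3.6) − 0.05·(2.4, -16.8, 7.2) = (0.18, -1.96, 3.24)
(p₃, q₃, r₃) = (0.18, -1.96, 3.24) − 0.05·(1.44, -11.76, 6.48) = (0.108, -1.372, 2.916)
r = 2.916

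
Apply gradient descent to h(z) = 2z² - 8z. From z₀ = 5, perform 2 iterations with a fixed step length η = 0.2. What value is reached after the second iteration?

2.12

h′(z) = 4z - 8
Step 1: h′(5) = 12; z₁ = 5 − 0.2·12 = 2.6
Step 2: h′(2.6) = 2.4; z₂ = 2.6 − 0.2·2.4 = 2.12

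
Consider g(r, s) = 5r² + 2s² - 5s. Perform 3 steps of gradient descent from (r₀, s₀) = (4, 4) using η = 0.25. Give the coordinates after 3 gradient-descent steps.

(-13.5, 1.25)

∇g = (10r, 4s - 5)
(r₁, s₁) = (4, 4) − 0.25·(40, 11) = (-6, 1.25)
(r₂, s₂) = (-6, 1.25) − 0.25·(-60, 0) = (9, 1.25)
(r₃, s₃) = (9, 1.25) − 0.25·(90, 0) = (-13.5, 1.25)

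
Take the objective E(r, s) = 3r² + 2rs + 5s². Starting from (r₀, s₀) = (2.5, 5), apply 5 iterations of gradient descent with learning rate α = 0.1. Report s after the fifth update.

∇E = (6r + 2s, 2r + 10s)
Step 1: at (2.5, 5), ∇E = (25, 55) → (2.5, 5) − 0.1·(25, 55) = (0, -0.5)
Step 2: at (0, -0.5), ∇E = (-1, -5) → (0, -0.5) − 0.1·(-1, -5) = (0.1, 0)
Step 3: at (0.1, 0), ∇E = (0.6, 0.2) → (0.1, 0) − 0.1·(0.6, 0.2) = (0.04, -0.02)
Step 4: at (0.04, -0.02), ∇E = (0.2, -0.12) → (0.04, -0.02) − 0.1·(0.2, -0.12) = (0.02, -0.008)
Step 5: at (0.02, -0.008), ∇E = (0.104, -0.04) → (0.02, -0.008) − 0.1·(0.104, -0.04) = (0.0096, -0.004)
s = -0.004

-0.004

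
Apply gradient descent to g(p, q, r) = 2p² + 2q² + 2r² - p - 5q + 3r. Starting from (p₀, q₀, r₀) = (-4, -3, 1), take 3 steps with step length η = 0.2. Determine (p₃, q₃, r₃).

(0.216, 1.216, -0.736)

∇g = (4p - 1, 4q - 5, 4r + 3)
(p₁, q₁, r₁) = (-4, -3, 1) − 0.2·(-17, -17, 7) = (-0.6, 0.4, -0.4)
(p₂, q₂, r₂) = (-0.6, 0.4, -0.4) − 0.2·(-3.4, -3.4, 1.4) = (0.08, 1.08, -0.68)
(p₃, q₃, r₃) = (0.08, 1.08, -0.68) − 0.2·(-0.68, -0.68, 0.28) = (0.216, 1.216, -0.736)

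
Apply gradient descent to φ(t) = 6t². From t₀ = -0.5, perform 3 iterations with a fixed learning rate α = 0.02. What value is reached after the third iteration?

φ′(t) = 12t
Step 1: φ′(-0.5) = -6; t₁ = -0.5 − 0.02·(-6) = -0.38
Step 2: φ′(-0.38) = -4.56; t₂ = -0.38 − 0.02·(-4.56) = -0.2888
Step 3: φ′(-0.2888) = -3.4656; t₃ = -0.2888 − 0.02·(-3.4656) = -0.219488

-0.219488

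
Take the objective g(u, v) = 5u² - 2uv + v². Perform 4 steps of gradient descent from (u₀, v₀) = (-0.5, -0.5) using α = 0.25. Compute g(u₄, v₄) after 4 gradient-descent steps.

34

∇g = (10u - 2v, -2u + 2v)
Step 1: at (-0.5, -0.5), ∇g = (-4, 0) → (-0.5, -0.5) − 0.25·(-4, 0) = (0.5, -0.5)
Step 2: at (0.5, -0.5), ∇g = (6, -2) → (0.5, -0.5) − 0.25·(6, -2) = (-1, 0)
Step 3: at (-1, 0), ∇g = (-10, 2) → (-1, 0) − 0.25·(-10, 2) = (1.5, -0.5)
Step 4: at (1.5, -0.5), ∇g = (16, -4) → (1.5, -0.5) − 0.25·(16, -4) = (-2.5, 0.5)
g(-2.5, 0.5) = 34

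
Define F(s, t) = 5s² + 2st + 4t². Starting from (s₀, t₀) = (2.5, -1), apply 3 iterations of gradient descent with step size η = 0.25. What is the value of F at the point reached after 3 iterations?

∇F = (10s + 2t, 2s + 8t)
(s₁, t₁) = (2.5, -1) − 0.25·(23, -3) = (-3.25, -0.25)
(s₂, t₂) = (-3.25, -0.25) − 0.25·(-33, -8.5) = (5, 1.875)
(s₃, t₃) = (5, 1.875) − 0.25·(53.75, 25) = (-8.4375, -4.375)
F(-8.4375, -4.375) = 506.34765625

506.34765625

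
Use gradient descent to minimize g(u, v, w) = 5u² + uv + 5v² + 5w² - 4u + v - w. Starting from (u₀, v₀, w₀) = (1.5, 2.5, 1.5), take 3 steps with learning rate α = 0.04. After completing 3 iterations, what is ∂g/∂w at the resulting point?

3.024

∇g = (10u + v - 4, u + 10v + 1, 10w - 1)
(u₁, v₁, w₁) = (1.5, 2.5, 1.5) − 0.04·(13.5, 27.5, 14) = (0.96, 1.4, 0.94)
(u₂, v₂, w₂) = (0.96, 1.4, 0.94) − 0.04·(7, 15.96, 8.4) = (0.68, 0.7616, 0.604)
(u₃, v₃, w₃) = (0.68, 0.7616, 0.604) − 0.04·(3.5616, 9.296, 5.04) = (0.537536, 0.38976, 0.4024)
∂g/∂w at (0.537536, 0.38976, 0.4024) = 3.024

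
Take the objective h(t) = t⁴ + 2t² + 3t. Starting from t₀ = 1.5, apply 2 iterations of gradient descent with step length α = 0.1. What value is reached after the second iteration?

-0.58125

h′(t) = 4t³ + 4t + 3
Step 1: h′(1.5) = 22.5; t₁ = 1.5 − 0.1·22.5 = -0.75
Step 2: h′(-0.75) = -1.6875; t₂ = -0.75 − 0.1·(-1.6875) = -0.58125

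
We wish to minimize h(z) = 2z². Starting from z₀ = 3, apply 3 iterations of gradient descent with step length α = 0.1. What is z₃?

0.648

h′(z) = 4z
Step 1: h′(3) = 12; z₁ = 3 − 0.1·12 = 1.8
Step 2: h′(1.8) = 7.2; z₂ = 1.8 − 0.1·7.2 = 1.08
Step 3: h′(1.08) = 4.32; z₃ = 1.08 − 0.1·4.32 = 0.648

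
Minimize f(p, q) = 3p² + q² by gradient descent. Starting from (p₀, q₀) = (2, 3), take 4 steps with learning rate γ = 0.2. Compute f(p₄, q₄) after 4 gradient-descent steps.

0.15119616

∇f = (6p, 2q)
(p₁, q₁) = (2, 3) − 0.2·(12, 6) = (-0.4, 1.8)
(p₂, q₂) = (-0.4, 1.8) − 0.2·(-2.4, 3.6) = (0.08, 1.08)
(p₃, q₃) = (0.08, 1.08) − 0.2·(0.48, 2.16) = (-0.016, 0.648)
(p₄, q₄) = (-0.016, 0.648) − 0.2·(-0.096, 1.296) = (0.0032, 0.3888)
f(0.0032, 0.3888) = 0.15119616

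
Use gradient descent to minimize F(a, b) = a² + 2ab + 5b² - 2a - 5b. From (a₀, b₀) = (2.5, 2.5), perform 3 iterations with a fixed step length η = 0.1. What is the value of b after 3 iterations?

0.188

∇F = (2a + 2b - 2, 2a + 10b - 5)
(a₁, b₁) = (2.5, 2.5) − 0.1·(8, 25) = (1.7, 0)
(a₂, b₂) = (1.7, 0) − 0.1·(1.4, -1.6) = (1.56, 0.16)
(a₃, b₃) = (1.56, 0.16) − 0.1·(1.44, -0.28) = (1.416, 0.188)
b = 0.188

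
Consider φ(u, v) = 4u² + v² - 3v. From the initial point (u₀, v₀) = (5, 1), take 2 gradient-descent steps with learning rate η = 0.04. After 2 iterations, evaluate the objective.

∇φ = (8u, 2v - 3)
Step 1: at (5, 1), ∇φ = (40, -1) → (5, 1) − 0.04·(40, -1) = (3.4, 1.04)
Step 2: at (3.4, 1.04), ∇φ = (27.2, -0.92) → (3.4, 1.04) − 0.04·(27.2, -0.92) = (2.312, 1.0768)
φ(2.312, 1.0768) = 19.31047424

19.31047424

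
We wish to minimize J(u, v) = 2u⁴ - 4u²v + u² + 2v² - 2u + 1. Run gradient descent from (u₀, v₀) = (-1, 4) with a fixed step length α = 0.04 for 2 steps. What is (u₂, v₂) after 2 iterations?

∇J = (8u³ - 8uv + 2u - 2, -4u² + 4v)
Step 1: at (-1, 4), ∇J = (20, 12) → (-1, 4) − 0.04·(20, 12) = (-1.8, 3.52)
Step 2: at (-1.8, 3.52), ∇J = (-1.568, 1.12) → (-1.8, 3.52) − 0.04·(-1.568, 1.12) = (-1.73728, 3.4752)

(-1.73728, 3.4752)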